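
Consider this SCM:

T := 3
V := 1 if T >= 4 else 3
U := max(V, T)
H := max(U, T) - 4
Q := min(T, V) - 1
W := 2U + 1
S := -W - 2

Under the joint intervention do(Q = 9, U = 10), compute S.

-23

The joint intervention fixes Q = 9, U = 10, removing each variable's own equation.
W = 2U + 1  [with U=10]  = 21
S = -W - 2  [with W=21]  = -23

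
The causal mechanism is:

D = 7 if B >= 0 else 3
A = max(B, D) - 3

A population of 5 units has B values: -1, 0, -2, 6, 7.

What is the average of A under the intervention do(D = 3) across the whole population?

1.4

The intervention sets D=3 in all 5 units regardless of B. Recomputing A per unit gives 0, 0, 0, 3, 4; average 1.4.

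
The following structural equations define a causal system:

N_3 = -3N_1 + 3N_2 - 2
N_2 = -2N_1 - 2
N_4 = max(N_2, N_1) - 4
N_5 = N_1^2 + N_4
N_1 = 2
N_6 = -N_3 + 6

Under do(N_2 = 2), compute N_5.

do(N_2=2) replaces the equation N_2 = -2N_1 - 2 with the constant N_2 = 2.
N_4 = max(N_2, N_1) - 4  [with N_2=2, N_1=2]  = -2
N_5 = N_1^2 + N_4  [with N_1=2, N_4=-2]  = 2

2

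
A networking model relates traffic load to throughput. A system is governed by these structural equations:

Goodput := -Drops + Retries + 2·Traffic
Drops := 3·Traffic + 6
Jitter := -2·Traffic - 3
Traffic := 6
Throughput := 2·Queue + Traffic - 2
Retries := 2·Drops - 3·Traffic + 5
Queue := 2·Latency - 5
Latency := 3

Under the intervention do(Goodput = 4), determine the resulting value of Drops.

24

The intervention breaks the incoming arrows to Goodput: Goodput := -Drops + Retries + 2·Traffic no longer applies, and Goodput = 4.
Since Drops is not a descendant of the intervened variable, it is unaffected.
Drops = 3·Traffic + 6  [with Traffic=6]  = 24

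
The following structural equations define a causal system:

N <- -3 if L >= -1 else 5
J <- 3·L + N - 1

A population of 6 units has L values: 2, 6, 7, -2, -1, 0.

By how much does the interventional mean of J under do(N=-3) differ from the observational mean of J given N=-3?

Under do(N=-3), N's equation is replaced by N=-3 for every unit. Per-unit J: 2, 14, 17, -10, -7, -4. Mean = 2.
E[J|N=-3] averages over only the 5 units with N=-3 (L = 2, 6, 7, -1, 0): J = 2, 14, 17, -7, -4, mean 4.4.
Difference = 2 − 4.4 = -2.4.

-2.4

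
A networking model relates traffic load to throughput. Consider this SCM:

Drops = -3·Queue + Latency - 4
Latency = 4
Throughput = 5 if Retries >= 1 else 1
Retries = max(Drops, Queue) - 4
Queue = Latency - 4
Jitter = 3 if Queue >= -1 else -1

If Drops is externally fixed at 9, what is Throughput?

The intervention breaks the incoming arrows to Drops: Drops = -3·Queue + Latency - 4 no longer applies, and Drops = 9.
Queue = Latency - 4  [with Latency=4]  = 0
Retries = max(Drops, Queue) - 4  [with Drops=9, Queue=0]  = 5
Throughput = 5 if Retries >= 1 else 1  [with Retries=5]  = 5

5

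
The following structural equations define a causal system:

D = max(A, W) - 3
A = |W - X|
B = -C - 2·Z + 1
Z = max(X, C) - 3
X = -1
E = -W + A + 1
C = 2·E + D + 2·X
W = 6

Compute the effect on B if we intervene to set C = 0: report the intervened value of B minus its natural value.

Intervening sets C = 0 and removes its equation (C = 2·E + D + 2·X).
Z = max(X, C) - 3  [with X=-1, C=0]  = -3
B = -C - 2·Z + 1  [with C=0, Z=-3]  = 7
Without intervention: A = |W - X|  [with W=6, X=-1]  = 7; D = max(A, W) - 3  [with A=7, W=6]  = 4; E = -W + A + 1  [with W=6, A=7]  = 2; C = 2·E + D + 2·X  [with E=2, D=4, X=-1]  = 6; Z = max(X, C) - 3  [with X=-1, C=6]  = 3; B = -C - 2·Z + 1  [with C=6, Z=3]  = -11.
Change = 7 − (-11) = 18.

18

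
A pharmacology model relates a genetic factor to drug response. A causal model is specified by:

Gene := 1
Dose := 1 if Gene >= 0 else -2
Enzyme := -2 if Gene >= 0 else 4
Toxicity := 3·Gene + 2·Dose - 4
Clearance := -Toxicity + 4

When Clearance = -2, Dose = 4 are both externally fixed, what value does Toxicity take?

Setting Clearance = -2, Dose = 4 by intervention discards those variables' equations.
Toxicity = 3·Gene + 2·Dose - 4  [with Gene=1, Dose=4]  = 7

7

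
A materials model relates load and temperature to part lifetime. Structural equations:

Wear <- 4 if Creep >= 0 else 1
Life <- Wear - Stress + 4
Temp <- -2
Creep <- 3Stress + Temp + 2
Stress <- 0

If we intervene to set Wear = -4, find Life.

Intervening sets Wear = -4 and removes its equation (Wear <- 4 if Creep >= 0 else 1).
Life = Wear - Stress + 4  [with Wear=-4, Stress=0]  = 0

0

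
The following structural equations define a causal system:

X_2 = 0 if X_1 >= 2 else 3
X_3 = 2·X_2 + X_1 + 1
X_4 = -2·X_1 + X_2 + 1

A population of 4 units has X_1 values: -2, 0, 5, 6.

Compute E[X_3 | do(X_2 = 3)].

9.25

Every unit gets X_2=3 under the intervention. X_3 values become 5, 7, 12, 13; E[X_3|do(X_2=3)] = 9.25.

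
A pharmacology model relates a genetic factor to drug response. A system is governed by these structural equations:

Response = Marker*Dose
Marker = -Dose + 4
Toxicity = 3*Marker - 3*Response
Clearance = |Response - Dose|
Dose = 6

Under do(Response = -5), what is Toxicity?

9

The intervention breaks the incoming arrows to Response: Response = Marker*Dose no longer applies, and Response = -5.
Marker = -Dose + 4  [with Dose=6]  = -2
Toxicity = 3*Marker - 3*Response  [with Marker=-2, Response=-5]  = 9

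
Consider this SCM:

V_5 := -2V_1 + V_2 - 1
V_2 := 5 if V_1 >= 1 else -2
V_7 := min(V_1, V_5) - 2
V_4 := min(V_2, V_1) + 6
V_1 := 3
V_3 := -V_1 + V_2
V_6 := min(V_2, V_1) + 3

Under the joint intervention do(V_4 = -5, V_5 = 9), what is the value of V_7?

Under do(V_4 = -5, V_5 = 9), each intervened variable's structural equation is replaced by its fixed value.
V_7 = min(V_1, V_5) - 2  [with V_1=3, V_5=9]  = 1

1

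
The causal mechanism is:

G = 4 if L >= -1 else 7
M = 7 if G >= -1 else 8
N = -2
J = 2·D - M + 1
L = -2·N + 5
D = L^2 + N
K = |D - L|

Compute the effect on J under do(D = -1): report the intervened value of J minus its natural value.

The intervention breaks the incoming arrows to D: D = L^2 + N no longer applies, and D = -1.
L = -2·N + 5  [with N=-2]  = 9
G = 4 if L >= -1 else 7  [with L=9]  = 4
M = 7 if G >= -1 else 8  [with G=4]  = 7
J = 2·D - M + 1  [with D=-1, M=7]  = -8
Without intervention: L = -2·N + 5  [with N=-2]  = 9; D = L^2 + N  [with L=9, N=-2]  = 79; G = 4 if L >= -1 else 7  [with L=9]  = 4; M = 7 if G >= -1 else 8  [with G=4]  = 7; J = 2·D - M + 1  [with D=79, M=7]  = 152.
Change = -8 − 152 = -160.

-160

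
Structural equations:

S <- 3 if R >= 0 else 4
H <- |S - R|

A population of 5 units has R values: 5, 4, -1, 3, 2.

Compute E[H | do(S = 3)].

Every unit gets S=3 under the intervention. H values become 2, 1, 4, 0, 1; E[H|do(S=3)] = 1.6.

1.6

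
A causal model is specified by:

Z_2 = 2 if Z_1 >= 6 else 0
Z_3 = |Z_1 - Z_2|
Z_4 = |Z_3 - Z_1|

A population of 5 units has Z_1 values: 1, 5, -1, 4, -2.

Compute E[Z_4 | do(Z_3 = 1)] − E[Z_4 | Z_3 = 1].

do(Z_3=1) breaks Z_3's dependence on Z_1. With Z_3=1 fixed, Z_4 across the units is 0, 4, 2, 3, 3, mean 2.4.
Observing Z_3=1 restricts to units where Z_3's equation naturally yields 1: Z_1 ∈ {1, -1}. In that subpopulation Z_4 = 0, 2, mean 1.
Difference = 2.4 − 1 = 1.4.

1.4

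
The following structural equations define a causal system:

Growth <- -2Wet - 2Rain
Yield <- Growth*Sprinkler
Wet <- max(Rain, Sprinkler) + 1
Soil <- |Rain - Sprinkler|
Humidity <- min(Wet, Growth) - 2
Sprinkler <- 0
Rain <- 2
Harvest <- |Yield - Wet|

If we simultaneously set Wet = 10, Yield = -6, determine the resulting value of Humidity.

-26

The joint intervention fixes Wet = 10, Yield = -6, removing each variable's own equation.
Growth = -2Wet - 2Rain  [with Wet=10, Rain=2]  = -24
Humidity = min(Wet, Growth) - 2  [with Wet=10, Growth=-24]  = -26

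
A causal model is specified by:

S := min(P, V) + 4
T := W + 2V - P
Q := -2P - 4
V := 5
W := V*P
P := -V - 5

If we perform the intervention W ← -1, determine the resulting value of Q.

The intervention breaks the incoming arrows to W: W := V*P no longer applies, and W = -1.
Q is not downstream of the intervention, so its value is determined by the original equations.
P = -V - 5  [with V=5]  = -10
Q = -2P - 4  [with P=-10]  = 16

16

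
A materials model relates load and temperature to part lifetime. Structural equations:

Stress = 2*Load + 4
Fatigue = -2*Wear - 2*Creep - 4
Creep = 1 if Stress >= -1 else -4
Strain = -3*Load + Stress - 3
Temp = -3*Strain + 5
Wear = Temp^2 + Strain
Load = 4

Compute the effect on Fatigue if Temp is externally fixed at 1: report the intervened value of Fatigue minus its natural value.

390

The intervention breaks the incoming arrows to Temp: Temp = -3*Strain + 5 no longer applies, and Temp = 1.
Stress = 2*Load + 4  [with Load=4]  = 12
Strain = -3*Load + Stress - 3  [with Load=4, Stress=12]  = -3
Creep = 1 if Stress >= -1 else -4  [with Stress=12]  = 1
Wear = Temp^2 + Strain  [with Temp=1, Strain=-3]  = -2
Fatigue = -2*Wear - 2*Creep - 4  [with Wear=-2, Creep=1]  = -2
Without intervention: Stress = 2*Load + 4  [with Load=4]  = 12; Strain = -3*Load + Stress - 3  [with Load=4, Stress=12]  = -3; Temp = -3*Strain + 5  [with Strain=-3]  = 14; Creep = 1 if Stress >= -1 else -4  [with Stress=12]  = 1; Wear = Temp^2 + Strain  [with Temp=14, Strain=-3]  = 193; Fatigue = -2*Wear - 2*Creep - 4  [with Wear=193, Creep=1]  = -392.
Change = -2 − (-392) = 390.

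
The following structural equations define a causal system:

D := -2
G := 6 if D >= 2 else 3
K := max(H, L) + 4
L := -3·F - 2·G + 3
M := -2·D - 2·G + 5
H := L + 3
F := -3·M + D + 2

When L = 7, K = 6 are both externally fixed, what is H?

10

Under do(L = 7, K = 6), each intervened variable's structural equation is replaced by its fixed value.
H = L + 3  [with L=7]  = 10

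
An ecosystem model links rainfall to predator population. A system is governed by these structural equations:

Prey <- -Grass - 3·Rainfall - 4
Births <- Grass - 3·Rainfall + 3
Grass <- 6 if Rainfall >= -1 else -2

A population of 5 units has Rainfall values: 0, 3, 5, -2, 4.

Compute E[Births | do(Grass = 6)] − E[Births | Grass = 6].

Under do(Grass=6), Grass's equation is replaced by Grass=6 for every unit. Per-unit Births: 9, 0, -6, 15, -3. Mean = 3.
Observing Grass=6 restricts to units where Grass's equation naturally yields 6: Rainfall ∈ {0, 3, 5, 4}. In that subpopulation Births = 9, 0, -6, -3, mean 0.
Difference = 3 − 0 = 3.

3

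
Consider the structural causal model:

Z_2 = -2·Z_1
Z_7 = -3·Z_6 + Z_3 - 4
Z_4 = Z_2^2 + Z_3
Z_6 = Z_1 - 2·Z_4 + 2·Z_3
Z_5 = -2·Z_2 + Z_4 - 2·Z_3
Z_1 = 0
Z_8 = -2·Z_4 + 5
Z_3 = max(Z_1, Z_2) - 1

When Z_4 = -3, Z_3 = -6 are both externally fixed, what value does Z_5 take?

9

The joint intervention fixes Z_4 = -3, Z_3 = -6, removing each variable's own equation.
Z_2 = -2·Z_1  [with Z_1=0]  = 0
Z_5 = -2·Z_2 + Z_4 - 2·Z_3  [with Z_2=0, Z_4=-3, Z_3=-6]  = 9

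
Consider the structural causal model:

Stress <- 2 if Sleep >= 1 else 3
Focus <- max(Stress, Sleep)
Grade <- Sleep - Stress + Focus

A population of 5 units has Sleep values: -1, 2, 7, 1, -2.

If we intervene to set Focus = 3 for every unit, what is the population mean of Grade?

2

The intervention sets Focus=3 in all 5 units regardless of Sleep. Recomputing Grade per unit gives -1, 3, 8, 2, -2; average 2.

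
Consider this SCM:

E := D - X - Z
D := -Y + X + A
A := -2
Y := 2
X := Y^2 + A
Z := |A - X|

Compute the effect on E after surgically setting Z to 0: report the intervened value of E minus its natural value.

4

The intervention breaks the incoming arrows to Z: Z := |A - X| no longer applies, and Z = 0.
X = Y^2 + A  [with Y=2, A=-2]  = 2
D = -Y + X + A  [with Y=2, X=2, A=-2]  = -2
E = D - X - Z  [with D=-2, X=2, Z=0]  = -4
Without intervention: X = Y^2 + A  [with Y=2, A=-2]  = 2; D = -Y + X + A  [with Y=2, X=2, A=-2]  = -2; Z = |A - X|  [with A=-2, X=2]  = 4; E = D - X - Z  [with D=-2, X=2, Z=4]  = -8.
Change = -4 − (-8) = 4.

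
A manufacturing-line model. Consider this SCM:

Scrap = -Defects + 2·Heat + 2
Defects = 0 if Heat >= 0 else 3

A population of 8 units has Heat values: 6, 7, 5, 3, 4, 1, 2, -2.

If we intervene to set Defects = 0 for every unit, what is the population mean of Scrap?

8.5

do(Defects=0) breaks Defects's dependence on Heat. With Defects=0 fixed, Scrap across the units is 14, 16, 12, 8, 10, 4, 6, -2, mean 8.5.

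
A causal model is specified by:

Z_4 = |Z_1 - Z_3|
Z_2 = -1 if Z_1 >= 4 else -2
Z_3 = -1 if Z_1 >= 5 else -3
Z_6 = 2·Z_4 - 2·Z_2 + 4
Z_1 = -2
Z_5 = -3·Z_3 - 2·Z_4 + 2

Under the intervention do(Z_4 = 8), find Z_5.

-5

Intervening sets Z_4 = 8 and removes its equation (Z_4 = |Z_1 - Z_3|).
Z_3 = -1 if Z_1 >= 5 else -3  [with Z_1=-2]  = -3
Z_5 = -3·Z_3 - 2·Z_4 + 2  [with Z_3=-3, Z_4=8]  = -5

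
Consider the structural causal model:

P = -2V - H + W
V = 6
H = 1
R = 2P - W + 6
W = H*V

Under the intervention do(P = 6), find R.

Intervening sets P = 6 and removes its equation (P = -2V - H + W).
W = H*V  [with H=1, V=6]  = 6
R = 2P - W + 6  [with P=6, W=6]  = 12

12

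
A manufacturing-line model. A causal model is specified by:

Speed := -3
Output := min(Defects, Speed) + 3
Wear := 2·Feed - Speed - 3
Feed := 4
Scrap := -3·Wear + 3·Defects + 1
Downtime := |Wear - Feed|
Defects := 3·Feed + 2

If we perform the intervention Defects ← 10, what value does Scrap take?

Intervening sets Defects = 10 and removes its equation (Defects := 3·Feed + 2).
Wear = 2·Feed - Speed - 3  [with Feed=4, Speed=-3]  = 8
Scrap = -3·Wear + 3·Defects + 1  [with Wear=8, Defects=10]  = 7

7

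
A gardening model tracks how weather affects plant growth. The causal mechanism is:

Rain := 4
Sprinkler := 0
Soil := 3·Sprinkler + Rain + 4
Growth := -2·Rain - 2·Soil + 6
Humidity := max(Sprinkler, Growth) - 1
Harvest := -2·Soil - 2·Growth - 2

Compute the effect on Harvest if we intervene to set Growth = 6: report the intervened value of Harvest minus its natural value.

Under do(Growth=6), the mechanism Growth := -2·Rain - 2·Soil + 6 is discarded; Growth is fixed at 6.
Soil = 3·Sprinkler + Rain + 4  [with Sprinkler=0, Rain=4]  = 8
Harvest = -2·Soil - 2·Growth - 2  [with Soil=8, Growth=6]  = -30
Without intervention: Soil = 3·Sprinkler + Rain + 4  [with Sprinkler=0, Rain=4]  = 8; Growth = -2·Rain - 2·Soil + 6  [with Rain=4, Soil=8]  = -18; Harvest = -2·Soil - 2·Growth - 2  [with Soil=8, Growth=-18]  = 18.
Change = -30 − 18 = -48.

-48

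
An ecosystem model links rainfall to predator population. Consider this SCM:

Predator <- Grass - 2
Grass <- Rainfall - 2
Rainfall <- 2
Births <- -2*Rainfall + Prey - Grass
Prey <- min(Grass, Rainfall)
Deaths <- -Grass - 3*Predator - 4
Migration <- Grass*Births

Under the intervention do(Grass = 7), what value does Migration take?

-63

Under do(Grass=7), the mechanism Grass <- Rainfall - 2 is discarded; Grass is fixed at 7.
Prey = min(Grass, Rainfall)  [with Grass=7, Rainfall=2]  = 2
Births = -2*Rainfall + Prey - Grass  [with Rainfall=2, Prey=2, Grass=7]  = -9
Migration = Grass*Births  [with Grass=7, Births=-9]  = -63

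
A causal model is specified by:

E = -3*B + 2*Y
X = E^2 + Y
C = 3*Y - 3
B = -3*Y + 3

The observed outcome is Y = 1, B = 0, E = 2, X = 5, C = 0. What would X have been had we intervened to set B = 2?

Under do(B=2), the mechanism B = -3*Y + 3 is discarded; B is fixed at 2.
E = -3*B + 2*Y  [with B=2, Y=1]  = -4
X = E^2 + Y  [with E=-4, Y=1]  = 17

17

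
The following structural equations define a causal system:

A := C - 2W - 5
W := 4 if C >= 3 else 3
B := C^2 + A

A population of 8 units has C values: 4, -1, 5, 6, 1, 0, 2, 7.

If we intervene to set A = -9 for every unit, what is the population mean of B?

do(A=-9) breaks A's dependence on C. With A=-9 fixed, B across the units is 7, -8, 16, 27, -8, -9, -5, 40, mean 7.5.

7.5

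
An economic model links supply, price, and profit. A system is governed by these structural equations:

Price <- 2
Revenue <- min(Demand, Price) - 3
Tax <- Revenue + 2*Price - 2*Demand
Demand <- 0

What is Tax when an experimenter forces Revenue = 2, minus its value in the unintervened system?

5

The intervention breaks the incoming arrows to Revenue: Revenue <- min(Demand, Price) - 3 no longer applies, and Revenue = 2.
Tax = Revenue + 2*Price - 2*Demand  [with Revenue=2, Price=2, Demand=0]  = 6
Without intervention: Revenue = min(Demand, Price) - 3  [with Demand=0, Price=2]  = -3; Tax = Revenue + 2*Price - 2*Demand  [with Revenue=-3, Price=2, Demand=0]  = 1.
Change = 6 − 1 = 5.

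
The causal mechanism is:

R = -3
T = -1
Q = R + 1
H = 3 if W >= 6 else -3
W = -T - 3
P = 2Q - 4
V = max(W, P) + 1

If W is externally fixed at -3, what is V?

The intervention breaks the incoming arrows to W: W = -T - 3 no longer applies, and W = -3.
Q = R + 1  [with R=-3]  = -2
P = 2Q - 4  [with Q=-2]  = -8
V = max(W, P) + 1  [with W=-3, P=-8]  = -2

-2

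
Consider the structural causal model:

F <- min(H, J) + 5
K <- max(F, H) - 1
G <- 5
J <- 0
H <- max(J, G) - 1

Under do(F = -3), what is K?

3

Intervening sets F = -3 and removes its equation (F <- min(H, J) + 5).
H = max(J, G) - 1  [with J=0, G=5]  = 4
K = max(F, H) - 1  [with F=-3, H=4]  = 3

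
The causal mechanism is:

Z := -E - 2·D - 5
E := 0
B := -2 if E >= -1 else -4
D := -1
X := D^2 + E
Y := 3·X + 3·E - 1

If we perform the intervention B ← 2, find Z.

-3

Intervening sets B = 2 and removes its equation (B := -2 if E >= -1 else -4).
No directed path runs from B to Z, so Z keeps its natural value.
Z = -E - 2·D - 5  [with E=0, D=-1]  = -3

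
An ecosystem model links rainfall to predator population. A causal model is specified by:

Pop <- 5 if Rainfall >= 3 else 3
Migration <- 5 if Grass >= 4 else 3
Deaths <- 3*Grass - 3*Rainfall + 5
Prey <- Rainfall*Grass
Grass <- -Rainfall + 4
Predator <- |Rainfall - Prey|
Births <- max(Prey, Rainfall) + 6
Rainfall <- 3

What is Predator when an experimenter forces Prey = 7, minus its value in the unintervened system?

4

The intervention breaks the incoming arrows to Prey: Prey <- Rainfall*Grass no longer applies, and Prey = 7.
Predator = |Rainfall - Prey|  [with Rainfall=3, Prey=7]  = 4
Without intervention: Grass = -Rainfall + 4  [with Rainfall=3]  = 1; Prey = Rainfall*Grass  [with Rainfall=3, Grass=1]  = 3; Predator = |Rainfall - Prey|  [with Rainfall=3, Prey=3]  = 0.
Change = 4 − 0 = 4.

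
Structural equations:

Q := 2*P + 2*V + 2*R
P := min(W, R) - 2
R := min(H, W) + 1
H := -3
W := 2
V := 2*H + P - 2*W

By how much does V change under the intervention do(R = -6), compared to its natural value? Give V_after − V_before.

do(R=-6) replaces the equation R := min(H, W) + 1 with the constant R = -6.
P = min(W, R) - 2  [with W=2, R=-6]  = -8
V = 2*H + P - 2*W  [with H=-3, P=-8, W=2]  = -18
Without intervention: R = min(H, W) + 1  [with H=-3, W=2]  = -2; P = min(W, R) - 2  [with W=2, R=-2]  = -4; V = 2*H + P - 2*W  [with H=-3, P=-4, W=2]  = -14.
Change = -18 − (-14) = -4.

-4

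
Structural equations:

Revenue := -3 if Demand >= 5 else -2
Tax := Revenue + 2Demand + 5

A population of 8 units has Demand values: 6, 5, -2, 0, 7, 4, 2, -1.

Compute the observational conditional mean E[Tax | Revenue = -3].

Conditioning on Revenue=-3 selects the 3 unit(s) with Demand ∈ {6, 5, 7}. Their Tax values: 14, 12, 16. Mean = 14.

14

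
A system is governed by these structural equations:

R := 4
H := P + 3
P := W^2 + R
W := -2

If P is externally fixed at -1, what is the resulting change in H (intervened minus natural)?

The intervention breaks the incoming arrows to P: P := W^2 + R no longer applies, and P = -1.
H = P + 3  [with P=-1]  = 2
Without intervention: P = W^2 + R  [with W=-2, R=4]  = 8; H = P + 3  [with P=8]  = 11.
Change = 2 − 11 = -9.

-9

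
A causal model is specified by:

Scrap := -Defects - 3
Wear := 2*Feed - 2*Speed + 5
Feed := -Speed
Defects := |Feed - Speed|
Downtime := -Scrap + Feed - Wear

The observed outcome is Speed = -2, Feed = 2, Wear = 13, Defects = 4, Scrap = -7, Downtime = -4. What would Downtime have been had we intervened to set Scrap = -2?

The intervention breaks the incoming arrows to Scrap: Scrap := -Defects - 3 no longer applies, and Scrap = -2.
Feed = -Speed  [with Speed=-2]  = 2
Wear = 2*Feed - 2*Speed + 5  [with Feed=2, Speed=-2]  = 13
Downtime = -Scrap + Feed - Wear  [with Scrap=-2, Feed=2, Wear=13]  = -9

-9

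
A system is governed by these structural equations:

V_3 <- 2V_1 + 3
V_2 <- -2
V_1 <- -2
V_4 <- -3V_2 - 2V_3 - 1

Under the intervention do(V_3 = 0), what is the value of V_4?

5

The intervention breaks the incoming arrows to V_3: V_3 <- 2V_1 + 3 no longer applies, and V_3 = 0.
V_4 = -3V_2 - 2V_3 - 1  [with V_2=-2, V_3=0]  = 5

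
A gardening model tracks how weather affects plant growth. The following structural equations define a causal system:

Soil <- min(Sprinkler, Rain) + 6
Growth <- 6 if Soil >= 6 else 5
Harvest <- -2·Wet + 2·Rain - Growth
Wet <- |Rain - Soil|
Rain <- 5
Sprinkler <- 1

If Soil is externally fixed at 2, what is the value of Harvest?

-1

The intervention breaks the incoming arrows to Soil: Soil <- min(Sprinkler, Rain) + 6 no longer applies, and Soil = 2.
Wet = |Rain - Soil|  [with Rain=5, Soil=2]  = 3
Growth = 6 if Soil >= 6 else 5  [with Soil=2]  = 5
Harvest = -2·Wet + 2·Rain - Growth  [with Wet=3, Rain=5, Growth=5]  = -1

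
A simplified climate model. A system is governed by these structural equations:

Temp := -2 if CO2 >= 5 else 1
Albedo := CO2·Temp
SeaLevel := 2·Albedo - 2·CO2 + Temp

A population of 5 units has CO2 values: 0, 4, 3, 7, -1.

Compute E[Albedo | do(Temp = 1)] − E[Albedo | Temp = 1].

do(Temp=1) breaks Temp's dependence on CO2. With Temp=1 fixed, Albedo across the units is 0, 4, 3, 7, -1, mean 2.6.
Conditioning on Temp=1 selects the 4 unit(s) with CO2 ∈ {0, 4, 3, -1}. Their Albedo values: 0, 4, 3, -1. Mean = 1.5.
Difference = 2.6 − 1.5 = 1.1.

1.1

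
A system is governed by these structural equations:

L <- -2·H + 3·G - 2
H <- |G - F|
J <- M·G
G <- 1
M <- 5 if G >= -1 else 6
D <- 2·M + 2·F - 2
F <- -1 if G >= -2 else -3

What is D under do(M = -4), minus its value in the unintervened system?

Under do(M=-4), the mechanism M <- 5 if G >= -1 else 6 is discarded; M is fixed at -4.
F = -1 if G >= -2 else -3  [with G=1]  = -1
D = 2·M + 2·F - 2  [with M=-4, F=-1]  = -12
Without intervention: M = 5 if G >= -1 else 6  [with G=1]  = 5; F = -1 if G >= -2 else -3  [with G=1]  = -1; D = 2·M + 2·F - 2  [with M=5, F=-1]  = 6.
Change = -12 − 6 = -18.

-18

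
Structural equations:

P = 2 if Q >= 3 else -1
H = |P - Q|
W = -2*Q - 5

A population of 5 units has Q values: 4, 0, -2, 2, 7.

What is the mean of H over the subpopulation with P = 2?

3.5

E[H|P=2] averages over only the 2 units with P=2 (Q = 4, 7): H = 2, 5, mean 3.5.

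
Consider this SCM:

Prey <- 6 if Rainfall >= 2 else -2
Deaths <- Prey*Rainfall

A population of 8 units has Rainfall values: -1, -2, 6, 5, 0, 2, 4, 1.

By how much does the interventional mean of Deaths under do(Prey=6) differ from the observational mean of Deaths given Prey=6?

do(Prey=6) breaks Prey's dependence on Rainfall. With Prey=6 fixed, Deaths across the units is -6, -12, 36, 30, 0, 12, 24, 6, mean 11.25.
Conditioning on Prey=6 selects the 4 unit(s) with Rainfall ∈ {6, 5, 2, 4}. Their Deaths values: 36, 30, 12, 24. Mean = 25.5.
Difference = 11.25 − 25.5 = -14.25.

-14.25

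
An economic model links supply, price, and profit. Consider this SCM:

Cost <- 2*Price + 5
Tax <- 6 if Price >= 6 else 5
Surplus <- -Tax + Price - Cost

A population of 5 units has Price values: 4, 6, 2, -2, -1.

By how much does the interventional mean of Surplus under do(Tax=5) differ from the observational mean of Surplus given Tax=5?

-1.05

Every unit gets Tax=5 under the intervention. Surplus values become -14, -16, -12, -8, -9; E[Surplus|do(Tax=5)] = -11.8.
E[Surplus|Tax=5] averages over only the 4 units with Tax=5 (Price = 4, 2, -2, -1): Surplus = -14, -12, -8, -9, mean -10.75.
Difference = -11.8 − (-10.75) = -1.05.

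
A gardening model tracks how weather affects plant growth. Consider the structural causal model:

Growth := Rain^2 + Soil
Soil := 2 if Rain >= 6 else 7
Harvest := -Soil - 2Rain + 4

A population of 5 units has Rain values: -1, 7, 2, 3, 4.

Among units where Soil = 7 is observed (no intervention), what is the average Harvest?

Conditioning on Soil=7 selects the 4 unit(s) with Rain ∈ {-1, 2, 3, 4}. Their Harvest values: -1, -7, -9, -11. Mean = -7.

-7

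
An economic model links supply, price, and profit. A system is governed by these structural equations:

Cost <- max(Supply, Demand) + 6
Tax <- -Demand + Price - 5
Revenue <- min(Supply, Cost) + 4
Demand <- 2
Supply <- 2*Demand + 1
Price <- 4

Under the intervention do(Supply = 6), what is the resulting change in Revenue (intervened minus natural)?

do(Supply=6) replaces the equation Supply <- 2*Demand + 1 with the constant Supply = 6.
Cost = max(Supply, Demand) + 6  [with Supply=6, Demand=2]  = 12
Revenue = min(Supply, Cost) + 4  [with Supply=6, Cost=12]  = 10
Without intervention: Supply = 2*Demand + 1  [with Demand=2]  = 5; Cost = max(Supply, Demand) + 6  [with Supply=5, Demand=2]  = 11; Revenue = min(Supply, Cost) + 4  [with Supply=5, Cost=11]  = 9.
Change = 10 − 9 = 1.

1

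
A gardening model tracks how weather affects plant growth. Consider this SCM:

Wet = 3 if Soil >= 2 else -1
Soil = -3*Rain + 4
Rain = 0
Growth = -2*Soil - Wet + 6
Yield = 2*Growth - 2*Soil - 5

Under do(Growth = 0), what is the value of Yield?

Intervening sets Growth = 0 and removes its equation (Growth = -2*Soil - Wet + 6).
Soil = -3*Rain + 4  [with Rain=0]  = 4
Yield = 2*Growth - 2*Soil - 5  [with Growth=0, Soil=4]  = -13

-13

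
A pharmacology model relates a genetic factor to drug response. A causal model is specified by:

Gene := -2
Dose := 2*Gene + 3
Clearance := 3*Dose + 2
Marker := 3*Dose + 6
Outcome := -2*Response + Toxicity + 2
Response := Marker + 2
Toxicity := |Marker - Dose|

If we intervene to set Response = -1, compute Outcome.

8

The intervention breaks the incoming arrows to Response: Response := Marker + 2 no longer applies, and Response = -1.
Dose = 2*Gene + 3  [with Gene=-2]  = -1
Marker = 3*Dose + 6  [with Dose=-1]  = 3
Toxicity = |Marker - Dose|  [with Marker=3, Dose=-1]  = 4
Outcome = -2*Response + Toxicity + 2  [with Response=-1, Toxicity=4]  = 8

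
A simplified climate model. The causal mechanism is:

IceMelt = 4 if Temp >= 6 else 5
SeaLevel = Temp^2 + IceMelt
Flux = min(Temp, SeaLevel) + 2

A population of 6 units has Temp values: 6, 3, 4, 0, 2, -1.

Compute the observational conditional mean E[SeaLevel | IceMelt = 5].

11

Observing IceMelt=5 restricts to units where IceMelt's equation naturally yields 5: Temp ∈ {3, 4, 0, 2, -1}. In that subpopulation SeaLevel = 14, 21, 5, 9, 6, mean 11.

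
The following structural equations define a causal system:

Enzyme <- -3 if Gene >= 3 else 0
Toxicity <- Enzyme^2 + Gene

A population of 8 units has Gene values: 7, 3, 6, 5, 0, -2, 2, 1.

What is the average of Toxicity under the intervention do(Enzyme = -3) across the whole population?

11.75

do(Enzyme=-3) breaks Enzyme's dependence on Gene. With Enzyme=-3 fixed, Toxicity across the units is 16, 12, 15, 14, 9, 7, 11, 10, mean 11.75.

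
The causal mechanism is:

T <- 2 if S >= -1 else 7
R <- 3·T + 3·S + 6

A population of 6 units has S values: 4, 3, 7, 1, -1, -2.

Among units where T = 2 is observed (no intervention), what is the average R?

20.4

Observing T=2 restricts to units where T's equation naturally yields 2: S ∈ {4, 3, 7, 1, -1}. In that subpopulation R = 24, 21, 33, 15, 9, mean 20.4.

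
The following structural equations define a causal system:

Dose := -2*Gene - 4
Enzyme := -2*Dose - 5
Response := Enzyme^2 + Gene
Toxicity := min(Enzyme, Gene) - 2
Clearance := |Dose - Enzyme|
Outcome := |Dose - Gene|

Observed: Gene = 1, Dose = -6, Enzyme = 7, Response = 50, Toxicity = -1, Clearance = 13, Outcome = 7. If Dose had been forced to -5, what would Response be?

26

Under do(Dose=-5), the mechanism Dose := -2*Gene - 4 is discarded; Dose is fixed at -5.
Enzyme = -2*Dose - 5  [with Dose=-5]  = 5
Response = Enzyme^2 + Gene  [with Enzyme=5, Gene=1]  = 26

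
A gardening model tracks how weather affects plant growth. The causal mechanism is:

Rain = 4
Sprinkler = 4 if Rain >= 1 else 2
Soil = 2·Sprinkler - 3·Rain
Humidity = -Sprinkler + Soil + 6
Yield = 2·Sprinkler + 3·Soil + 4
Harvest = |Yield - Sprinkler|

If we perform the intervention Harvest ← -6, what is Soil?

do(Harvest=-6) replaces the equation Harvest = |Yield - Sprinkler| with the constant Harvest = -6.
Soil is not downstream of the intervention, so its value is determined by the original equations.
Sprinkler = 4 if Rain >= 1 else 2  [with Rain=4]  = 4
Soil = 2·Sprinkler - 3·Rain  [with Sprinkler=4, Rain=4]  = -4

-4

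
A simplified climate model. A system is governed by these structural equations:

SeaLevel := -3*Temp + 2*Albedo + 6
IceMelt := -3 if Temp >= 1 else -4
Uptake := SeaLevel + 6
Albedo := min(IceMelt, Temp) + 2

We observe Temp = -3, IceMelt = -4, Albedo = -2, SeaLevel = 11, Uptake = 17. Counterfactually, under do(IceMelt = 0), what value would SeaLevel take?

Under do(IceMelt=0), the mechanism IceMelt := -3 if Temp >= 1 else -4 is discarded; IceMelt is fixed at 0.
Albedo = min(IceMelt, Temp) + 2  [with IceMelt=0, Temp=-3]  = -1
SeaLevel = -3*Temp + 2*Albedo + 6  [with Temp=-3, Albedo=-1]  = 13

13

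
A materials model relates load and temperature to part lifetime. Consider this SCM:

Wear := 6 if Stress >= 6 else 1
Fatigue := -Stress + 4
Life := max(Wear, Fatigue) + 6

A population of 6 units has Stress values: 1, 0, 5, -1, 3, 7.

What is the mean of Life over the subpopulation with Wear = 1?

E[Life|Wear=1] averages over only the 5 units with Wear=1 (Stress = 1, 0, 5, -1, 3): Life = 9, 10, 7, 11, 7, mean 8.8.

8.8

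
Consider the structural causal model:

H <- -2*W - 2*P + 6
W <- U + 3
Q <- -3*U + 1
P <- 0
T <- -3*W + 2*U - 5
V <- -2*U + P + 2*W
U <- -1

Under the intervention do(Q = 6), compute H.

2

Intervening sets Q = 6 and removes its equation (Q <- -3*U + 1).
No directed path runs from Q to H, so H keeps its natural value.
W = U + 3  [with U=-1]  = 2
H = -2*W - 2*P + 6  [with W=2, P=0]  = 2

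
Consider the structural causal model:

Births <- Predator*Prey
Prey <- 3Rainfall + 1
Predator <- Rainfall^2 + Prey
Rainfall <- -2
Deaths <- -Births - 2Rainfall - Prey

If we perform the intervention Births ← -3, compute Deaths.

12

Intervening sets Births = -3 and removes its equation (Births <- Predator*Prey).
Prey = 3Rainfall + 1  [with Rainfall=-2]  = -5
Deaths = -Births - 2Rainfall - Prey  [with Births=-3, Rainfall=-2, Prey=-5]  = 12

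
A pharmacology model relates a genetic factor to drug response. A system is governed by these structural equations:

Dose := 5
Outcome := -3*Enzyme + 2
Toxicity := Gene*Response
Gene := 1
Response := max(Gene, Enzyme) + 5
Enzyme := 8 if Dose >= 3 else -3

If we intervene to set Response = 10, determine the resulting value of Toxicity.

10

Intervening sets Response = 10 and removes its equation (Response := max(Gene, Enzyme) + 5).
Toxicity = Gene*Response  [with Gene=1, Response=10]  = 10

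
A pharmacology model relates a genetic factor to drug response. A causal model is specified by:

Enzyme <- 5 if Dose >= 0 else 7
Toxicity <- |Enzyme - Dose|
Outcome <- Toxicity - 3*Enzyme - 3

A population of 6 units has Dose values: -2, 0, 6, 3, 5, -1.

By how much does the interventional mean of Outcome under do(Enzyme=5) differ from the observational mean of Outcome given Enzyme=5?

Under do(Enzyme=5), Enzyme's equation is replaced by Enzyme=5 for every unit. Per-unit Outcome: -11, -13, -17, -16, -18, -12. Mean = -14.5.
Observing Enzyme=5 restricts to units where Enzyme's equation naturally yields 5: Dose ∈ {0, 6, 3, 5}. In that subpopulation Outcome = -13, -17, -16, -18, mean -16.
Difference = -14.5 − (-16) = 1.5.

1.5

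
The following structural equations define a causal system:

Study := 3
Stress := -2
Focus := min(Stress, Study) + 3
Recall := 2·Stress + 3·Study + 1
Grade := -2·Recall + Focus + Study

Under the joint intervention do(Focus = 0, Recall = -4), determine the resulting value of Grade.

11

Setting Focus = 0, Recall = -4 by intervention discards those variables' equations.
Grade = -2·Recall + Focus + Study  [with Recall=-4, Focus=0, Study=3]  = 11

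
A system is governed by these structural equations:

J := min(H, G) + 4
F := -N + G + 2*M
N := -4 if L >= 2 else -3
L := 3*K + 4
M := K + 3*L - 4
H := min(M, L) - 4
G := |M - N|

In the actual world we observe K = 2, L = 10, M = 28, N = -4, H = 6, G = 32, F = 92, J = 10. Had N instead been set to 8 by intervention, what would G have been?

20

Under do(N=8), the mechanism N := -4 if L >= 2 else -3 is discarded; N is fixed at 8.
L = 3*K + 4  [with K=2]  = 10
M = K + 3*L - 4  [with K=2, L=10]  = 28
G = |M - N|  [with M=28, N=8]  = 20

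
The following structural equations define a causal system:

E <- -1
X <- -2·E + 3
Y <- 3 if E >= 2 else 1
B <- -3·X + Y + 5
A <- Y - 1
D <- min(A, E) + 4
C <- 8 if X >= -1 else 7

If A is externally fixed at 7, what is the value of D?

The intervention breaks the incoming arrows to A: A <- Y - 1 no longer applies, and A = 7.
D = min(A, E) + 4  [with A=7, E=-1]  = 3

3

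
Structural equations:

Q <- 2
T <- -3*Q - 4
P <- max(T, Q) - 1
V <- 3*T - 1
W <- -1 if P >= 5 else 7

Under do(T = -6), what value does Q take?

2

Under do(T=-6), the mechanism T <- -3*Q - 4 is discarded; T is fixed at -6.
Q is not downstream of the intervention, so its value is determined by the original equations.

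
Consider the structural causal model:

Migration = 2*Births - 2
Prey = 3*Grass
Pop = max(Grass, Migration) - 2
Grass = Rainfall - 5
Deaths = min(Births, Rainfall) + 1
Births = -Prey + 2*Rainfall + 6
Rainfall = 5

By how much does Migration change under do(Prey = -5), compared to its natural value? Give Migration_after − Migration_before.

10

The intervention breaks the incoming arrows to Prey: Prey = 3*Grass no longer applies, and Prey = -5.
Births = -Prey + 2*Rainfall + 6  [with Prey=-5, Rainfall=5]  = 21
Migration = 2*Births - 2  [with Births=21]  = 40
Without intervention: Grass = Rainfall - 5  [with Rainfall=5]  = 0; Prey = 3*Grass  [with Grass=0]  = 0; Births = -Prey + 2*Rainfall + 6  [with Prey=0, Rainfall=5]  = 16; Migration = 2*Births - 2  [with Births=16]  = 30.
Change = 40 − 30 = 10.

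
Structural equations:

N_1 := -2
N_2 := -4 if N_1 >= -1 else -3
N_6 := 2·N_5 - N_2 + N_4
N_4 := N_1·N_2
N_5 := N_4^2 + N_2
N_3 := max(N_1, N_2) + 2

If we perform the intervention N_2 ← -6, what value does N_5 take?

do(N_2=-6) replaces the equation N_2 := -4 if N_1 >= -1 else -3 with the constant N_2 = -6.
N_4 = N_1·N_2  [with N_1=-2, N_2=-6]  = 12
N_5 = N_4^2 + N_2  [with N_4=12, N_2=-6]  = 138

138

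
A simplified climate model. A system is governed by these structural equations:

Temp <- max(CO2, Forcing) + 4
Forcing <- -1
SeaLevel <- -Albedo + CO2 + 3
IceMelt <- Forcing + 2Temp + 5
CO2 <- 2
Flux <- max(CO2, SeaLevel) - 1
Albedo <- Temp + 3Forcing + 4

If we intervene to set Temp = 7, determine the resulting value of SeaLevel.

-3

The intervention breaks the incoming arrows to Temp: Temp <- max(CO2, Forcing) + 4 no longer applies, and Temp = 7.
Albedo = Temp + 3Forcing + 4  [with Temp=7, Forcing=-1]  = 8
SeaLevel = -Albedo + CO2 + 3  [with Albedo=8, CO2=2]  = -3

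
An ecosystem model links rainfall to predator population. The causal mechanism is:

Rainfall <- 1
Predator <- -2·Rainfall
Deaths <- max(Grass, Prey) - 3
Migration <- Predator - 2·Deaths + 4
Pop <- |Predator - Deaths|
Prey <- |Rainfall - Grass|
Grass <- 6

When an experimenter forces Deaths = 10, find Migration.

The intervention breaks the incoming arrows to Deaths: Deaths <- max(Grass, Prey) - 3 no longer applies, and Deaths = 10.
Predator = -2·Rainfall  [with Rainfall=1]  = -2
Migration = Predator - 2·Deaths + 4  [with Predator=-2, Deaths=10]  = -18

-18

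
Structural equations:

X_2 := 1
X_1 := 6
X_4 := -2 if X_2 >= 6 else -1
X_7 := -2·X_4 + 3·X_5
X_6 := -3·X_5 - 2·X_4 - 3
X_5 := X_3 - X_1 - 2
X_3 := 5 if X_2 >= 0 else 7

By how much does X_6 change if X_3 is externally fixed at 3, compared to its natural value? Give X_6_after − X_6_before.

6

The intervention breaks the incoming arrows to X_3: X_3 := 5 if X_2 >= 0 else 7 no longer applies, and X_3 = 3.
X_4 = -2 if X_2 >= 6 else -1  [with X_2=1]  = -1
X_5 = X_3 - X_1 - 2  [with X_3=3, X_1=6]  = -5
X_6 = -3·X_5 - 2·X_4 - 3  [with X_5=-5, X_4=-1]  = 14
Without intervention: X_3 = 5 if X_2 >= 0 else 7  [with X_2=1]  = 5; X_4 = -2 if X_2 >= 6 else -1  [with X_2=1]  = -1; X_5 = X_3 - X_1 - 2  [with X_3=5, X_1=6]  = -3; X_6 = -3·X_5 - 2·X_4 - 3  [with X_5=-3, X_4=-1]  = 8.
Change = 14 − 8 = 6.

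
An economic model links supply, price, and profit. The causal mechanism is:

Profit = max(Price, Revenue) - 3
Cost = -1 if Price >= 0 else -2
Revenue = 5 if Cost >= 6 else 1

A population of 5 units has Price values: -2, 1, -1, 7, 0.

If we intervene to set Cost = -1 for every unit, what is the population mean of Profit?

-0.8

do(Cost=-1) breaks Cost's dependence on Price. With Cost=-1 fixed, Profit across the units is -2, -2, -2, 4, -2, mean -0.8.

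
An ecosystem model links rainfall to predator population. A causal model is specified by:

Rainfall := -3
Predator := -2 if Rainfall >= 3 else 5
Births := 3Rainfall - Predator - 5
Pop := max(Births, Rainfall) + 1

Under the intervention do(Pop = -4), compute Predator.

The intervention breaks the incoming arrows to Pop: Pop := max(Births, Rainfall) + 1 no longer applies, and Pop = -4.
Since Predator is not a descendant of the intervened variable, it is unaffected.
Predator = -2 if Rainfall >= 3 else 5  [with Rainfall=-3]  = 5

5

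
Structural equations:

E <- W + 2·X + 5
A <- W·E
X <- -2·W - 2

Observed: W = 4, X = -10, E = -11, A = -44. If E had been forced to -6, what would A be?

-24

The intervention breaks the incoming arrows to E: E <- W + 2·X + 5 no longer applies, and E = -6.
A = W·E  [with W=4, E=-6]  = -24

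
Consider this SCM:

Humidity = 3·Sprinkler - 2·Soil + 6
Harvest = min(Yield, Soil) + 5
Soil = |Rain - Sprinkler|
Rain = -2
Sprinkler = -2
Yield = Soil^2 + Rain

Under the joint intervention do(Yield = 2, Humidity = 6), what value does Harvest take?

Setting Yield = 2, Humidity = 6 by intervention discards those variables' equations.
Soil = |Rain - Sprinkler|  [with Rain=-2, Sprinkler=-2]  = 0
Harvest = min(Yield, Soil) + 5  [with Yield=2, Soil=0]  = 5

5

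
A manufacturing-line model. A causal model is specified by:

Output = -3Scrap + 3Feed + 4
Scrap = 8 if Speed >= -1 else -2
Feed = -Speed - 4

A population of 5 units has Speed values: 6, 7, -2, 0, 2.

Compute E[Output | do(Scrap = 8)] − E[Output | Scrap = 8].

do(Scrap=8) breaks Scrap's dependence on Speed. With Scrap=8 fixed, Output across the units is -50, -53, -26, -32, -38, mean -39.8.
E[Output|Scrap=8] averages over only the 4 units with Scrap=8 (Speed = 6, 7, 0, 2): Output = -50, -53, -32, -38, mean -43.25.
Difference = -39.8 − (-43.25) = 3.45.

3.45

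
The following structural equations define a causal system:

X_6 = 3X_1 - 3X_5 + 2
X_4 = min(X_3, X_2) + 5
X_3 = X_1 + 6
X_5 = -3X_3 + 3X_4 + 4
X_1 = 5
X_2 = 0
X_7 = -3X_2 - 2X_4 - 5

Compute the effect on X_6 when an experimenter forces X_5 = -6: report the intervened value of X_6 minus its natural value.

-24

The intervention breaks the incoming arrows to X_5: X_5 = -3X_3 + 3X_4 + 4 no longer applies, and X_5 = -6.
X_6 = 3X_1 - 3X_5 + 2  [with X_1=5, X_5=-6]  = 35
Without intervention: X_3 = X_1 + 6  [with X_1=5]  = 11; X_4 = min(X_3, X_2) + 5  [with X_3=11, X_2=0]  = 5; X_5 = -3X_3 + 3X_4 + 4  [with X_3=11, X_4=5]  = -14; X_6 = 3X_1 - 3X_5 + 2  [with X_1=5, X_5=-14]  = 59.
Change = 35 − 59 = -24.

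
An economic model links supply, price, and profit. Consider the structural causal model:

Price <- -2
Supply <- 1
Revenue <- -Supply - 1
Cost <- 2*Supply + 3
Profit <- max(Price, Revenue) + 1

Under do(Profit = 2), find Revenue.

The intervention breaks the incoming arrows to Profit: Profit <- max(Price, Revenue) + 1 no longer applies, and Profit = 2.
Since Revenue is not a descendant of the intervened variable, it is unaffected.
Revenue = -Supply - 1  [with Supply=1]  = -2

-2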